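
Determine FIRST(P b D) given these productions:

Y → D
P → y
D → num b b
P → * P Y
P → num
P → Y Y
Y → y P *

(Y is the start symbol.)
FIRST sets of the non-terminals involved (from the grammar, by fixed-point iteration):
  FIRST(P) = { '*', 'num', 'y' }

To compute FIRST(P b D), process the symbols left to right:
Symbol P is a non-terminal. Add FIRST(P) \ {ε} = { '*', 'num', 'y' }
P is not nullable (ε ∉ FIRST(P)), so stop here.
FIRST(P b D) = { '*', 'num', 'y' }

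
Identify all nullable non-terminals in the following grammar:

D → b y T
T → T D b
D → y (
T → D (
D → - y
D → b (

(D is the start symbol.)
There are no ε-productions, so no non-terminal can derive ε.
No non-terminals are nullable.

Answer: None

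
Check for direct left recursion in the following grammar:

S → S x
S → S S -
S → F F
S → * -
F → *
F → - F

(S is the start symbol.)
Direct left recursion occurs when N → N α for some non-terminal N (the right-hand side begins with the left-hand side itself).

S → S x: LEFT RECURSIVE (starts with S)
S → S S -: LEFT RECURSIVE (starts with S)
S → F F: starts with F
S → * -: starts with '*'
F → *: starts with '*'
F → - F: starts with '-'

The grammar has direct left recursion on: S.

Answer: Yes, S is left-recursive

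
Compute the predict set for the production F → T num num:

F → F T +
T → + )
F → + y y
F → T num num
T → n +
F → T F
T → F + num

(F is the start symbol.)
PREDICT(F → T num num) = (FIRST(RHS) \ {ε}) ∪ (FOLLOW(F) if ε ∈ FIRST(RHS), i.e. RHS ⇒* ε)
FIRST(T) = { '+', 'n' }
FIRST(T num num) = { '+', 'n' }
ε ∉ FIRST(T num num), so FOLLOW(F) is not added.
PREDICT(F → T num num) = { '+', 'n' }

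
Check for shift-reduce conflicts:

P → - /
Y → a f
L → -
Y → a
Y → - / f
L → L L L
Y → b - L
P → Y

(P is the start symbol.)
A shift-reduce conflict occurs when an LR(0) state has both:
  - a complete (reduce) item [A → α .] (dot at the end), and
  - a shift item [B → β . c γ] (dot before a terminal).

Augment with P' → P and build the canonical LR(0) collection (I0 = CLOSURE({[P' → . P]}), then GOTO on every symbol after a dot until no new states appear). It has 14 states:
  I0: { [P → . - /], [P → . Y], [P' → . P], [Y → . - / f], [Y → . a f], [Y → . a], [Y → . b - L] }  — shift
  I1: { [P → - . /], [Y → - . / f] }  — shift
  I2: { [P' → P .] }  — accept
  I3: { [P → Y .] }  — reduce
  I4: { [Y → a . f], [Y → a .] }  — shift, reduce
  I5: { [Y → b . - L] }  — shift
  I6: { [L → . -], [L → . L L L], [Y → b - . L] }  — shift
  I7: { [L → - .] }  — reduce
  I8: { [L → . -], [L → . L L L], [L → L . L L], [Y → b - L .] }  — shift, reduce
  I9: { [L → . -], [L → . L L L], [L → L . L L], [L → L L . L] }  — shift
  I10: { [L → . -], [L → . L L L], [L → L . L L], [L → L L . L], [L → L L L .] }  — shift, reduce
  I11: { [Y → a f .] }  — reduce
  I12: { [P → - / .], [Y → - / . f] }  — shift, reduce
  I13: { [Y → - / f .] }  — reduce

I4 contains reduce item [Y → a .] and shift item [Y → a . f] — shift-reduce conflict.
I8 contains reduce item [Y → b - L .] and shift item [L → . -] — shift-reduce conflict.
I10 contains reduce item [L → L L L .] and shift item [L → . -] — shift-reduce conflict.
I12 contains reduce item [P → - / .] and shift item [Y → - / . f] — shift-reduce conflict.

Answer: Yes — I4: [Y → a .] vs [Y → a . f]; I8: [Y → b - L .] vs [L → . -]; I10: [L → L L L .] vs [L → . -]; I12: [P → - / .] vs [Y → - / . f]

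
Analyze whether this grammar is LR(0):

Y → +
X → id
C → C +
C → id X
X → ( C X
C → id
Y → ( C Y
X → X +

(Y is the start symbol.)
No. Shift-reduce conflict between [C → id .] and [X → . ( C X]

Augment with Y' → Y and build the canonical LR(0) collection (I0 = CLOSURE({[Y' → . Y]}), then GOTO on every symbol after a dot until no new states appear). It has 15 states:
  I0: { [Y → . ( C Y], [Y → . +], [Y' → . Y] }  — shift
  I1: { [C → . C +], [C → . id X], [C → . id], [Y → ( . C Y] }  — shift
  I2: { [Y → + .] }  — reduce
  I3: { [Y' → Y .] }  — accept
  I4: { [C → C . +], [Y → ( C . Y], [Y → . ( C Y], [Y → . +] }  — shift
  I5: { [C → id . X], [C → id .], [X → . ( C X], [X → . X +], [X → . id] }  — shift, reduce
  I6: { [C → . C +], [C → . id X], [C → . id], [X → ( . C X] }  — shift
  I7: { [C → id X .], [X → X . +] }  — shift, reduce
  I8: { [X → id .] }  — reduce
  I9: { [X → X + .] }  — reduce
  I10: { [C → C . +], [X → ( C . X], [X → . ( C X], [X → . X +], [X → . id] }  — shift
  I11: { [C → C + .] }  — reduce
  I12: { [X → ( C X .], [X → X . +] }  — shift, reduce
  I13: { [C → C + .], [Y → + .] }  — 2 reduces
  I14: { [Y → ( C Y .] }  — reduce

Conflict in state I5:
  Shift-reduce conflict between [C → id .] and [X → . ( C X]
So the grammar is NOT LR(0).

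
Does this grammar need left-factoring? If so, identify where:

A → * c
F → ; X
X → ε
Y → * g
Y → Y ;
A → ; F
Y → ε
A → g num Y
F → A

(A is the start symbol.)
No, left-factoring is not needed

Left-factoring is needed when two productions for the same non-terminal
share a common prefix on the right-hand side.

Productions for A:
  A → * c
  A → ; F
  A → g num Y
Productions for F:
  F → ; X
  F → A
Productions for Y:
  Y → * g
  Y → Y ;
  Y → ε

No common prefixes found.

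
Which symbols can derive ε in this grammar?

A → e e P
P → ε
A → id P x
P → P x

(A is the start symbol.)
{ 'P' }

A non-terminal is nullable if it can derive ε (the empty string): either it has an ε-production, or it has a production whose right-hand side consists entirely of nullable non-terminals.

ε-productions: P → ε
So P is immediately nullable.
No further non-terminal can be added: every production for the remaining non-terminals contains a terminal or a non-nullable non-terminal.
Nullable = { 'P' }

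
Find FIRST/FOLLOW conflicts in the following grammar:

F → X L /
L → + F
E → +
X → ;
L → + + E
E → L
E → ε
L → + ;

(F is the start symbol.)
Nullable non-terminals: E.
FIRST sets used below: FIRST(L) = { '+' }

E: nullable alternative(s) E → ε; FOLLOW(E) = { '/' }
  E → +: FIRST \ {ε} = { '+' } — disjoint from FOLLOW(E)
  E → L: FIRST \ {ε} = { '+' } — disjoint from FOLLOW(E)
  E → ε: FIRST \ {ε} = { } — this is the only nullable alternative, skip

F, L, X have no nullable alternative, so no FIRST/FOLLOW check is needed there.

No FIRST/FOLLOW conflicts found.

Answer: No FIRST/FOLLOW conflicts.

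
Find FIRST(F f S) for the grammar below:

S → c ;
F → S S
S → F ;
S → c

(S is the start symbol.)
{ 'c' }

FIRST sets of the non-terminals involved (from the grammar, by fixed-point iteration):
  FIRST(F) = { 'c' }

To compute FIRST(F f S), process the symbols left to right:
Symbol F is a non-terminal. Add FIRST(F) \ {ε} = { 'c' }
F is not nullable (ε ∉ FIRST(F)), so stop here.
FIRST(F f S) = { 'c' }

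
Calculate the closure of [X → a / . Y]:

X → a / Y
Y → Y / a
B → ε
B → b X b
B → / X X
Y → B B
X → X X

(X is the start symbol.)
{ [B → . / X X], [B → . b X b], [B → .], [X → a / . Y], [Y → . B B], [Y → . Y / a] }

To compute CLOSURE, for each item [A → α.Bβ] where B is a non-terminal, add [B → .γ] for all productions B → γ; repeat for the newly added items until nothing changes.

Start with: [X → a / . Y]
  [X → a / . Y] has the dot before Y: add [Y → . Y / a], [Y → . B B]
  [Y → . B B] has the dot before B: add [B → .], [B → . b X b], [B → . / X X]
No further items can be added.

CLOSURE = { [B → . / X X], [B → . b X b], [B → .], [X → a / . Y], [Y → . B B], [Y → . Y / a] }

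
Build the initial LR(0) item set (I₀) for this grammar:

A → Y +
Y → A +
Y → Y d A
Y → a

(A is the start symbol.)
{ [A → . Y +], [A' → . A], [Y → . A +], [Y → . Y d A], [Y → . a] }

First, augment the grammar with A' → A
I₀ = CLOSURE({ [A' → . A] }):
  [A' → . A] has the dot before A: add [A → . Y +]
  [A → . Y +] has the dot before Y: add [Y → . A +], [Y → . Y d A], [Y → . a]
No further items can be added.

I₀ = { [A → . Y +], [A' → . A], [Y → . A +], [Y → . Y d A], [Y → . a] }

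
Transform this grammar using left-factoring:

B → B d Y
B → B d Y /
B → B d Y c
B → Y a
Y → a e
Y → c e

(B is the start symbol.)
Left-factoring transforms A → αβ₁ | αβ₂ into A → αA' and A' → β₁ | β₂
(α is the longest common prefix among the alternatives). Repeat until
no nonterminal has two alternatives with a common prefix.

Round 1: B has alternatives sharing prefix 'B d Y'. Introduce B': B → B d Y B'
  Add: B' → ε
  Add: B' → /
  Add: B' → c

No remaining common prefixes — done.

Resulting grammar:
B → B d Y B'
B' → ε
B' → /
B' → c
B → Y a
Y → a e
Y → c e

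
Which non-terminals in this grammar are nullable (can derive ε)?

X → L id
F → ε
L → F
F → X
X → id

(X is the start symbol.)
{ 'F', 'L' }

A non-terminal is nullable if it can derive ε (the empty string): either it has an ε-production, or it has a production whose right-hand side consists entirely of nullable non-terminals.

ε-productions: F → ε
So F is immediately nullable.
L → F: every symbol on the right is nullable, so L is nullable too.
No further non-terminal can be added: every production for the remaining non-terminals contains a terminal or a non-nullable non-terminal.
Nullable = { 'F', 'L' }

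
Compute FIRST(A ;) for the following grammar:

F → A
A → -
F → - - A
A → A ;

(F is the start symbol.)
{ '-' }

FIRST sets of the non-terminals involved (from the grammar, by fixed-point iteration):
  FIRST(A) = { '-' }

To compute FIRST(A ;), process the symbols left to right:
Symbol A is a non-terminal. Add FIRST(A) \ {ε} = { '-' }
A is not nullable (ε ∉ FIRST(A)), so stop here.
FIRST(A ;) = { '-' }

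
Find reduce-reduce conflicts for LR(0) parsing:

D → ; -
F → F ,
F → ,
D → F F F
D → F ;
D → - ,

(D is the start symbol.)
Yes — I6: [F → , .] vs [F → F , .]

A reduce-reduce conflict occurs when an LR(0) state has two complete items [A → α .] and [B → β .] — both call for a reduction, and with no lookahead the parser cannot choose between them.

Augment with D' → D and build the canonical LR(0) collection (I0 = CLOSURE({[D' → . D]}), then GOTO on every symbol after a dot until no new states appear). It has 13 states:
  I0: { [D → . - ,], [D → . ; -], [D → . F ;], [D → . F F F], [D' → . D], [F → . ,], [F → . F ,] }  — shift
  I1: { [F → , .] }  — reduce
  I2: { [D → - . ,] }  — shift
  I3: { [D → ; . -] }  — shift
  I4: { [D' → D .] }  — accept
  I5: { [D → F . ;], [D → F . F F], [F → . ,], [F → . F ,], [F → F . ,] }  — shift
  I6: { [F → , .], [F → F , .] }  — 2 reduces
  I7: { [D → F ; .] }  — reduce
  I8: { [D → F F . F], [F → . ,], [F → . F ,], [F → F . ,] }  — shift
  I9: { [D → F F F .], [F → F . ,] }  — shift, reduce
  I10: { [F → F , .] }  — reduce
  I11: { [D → ; - .] }  — reduce
  I12: { [D → - , .] }  — reduce

I6 contains complete items [F → , .], [F → F , .] — reduce-reduce conflict.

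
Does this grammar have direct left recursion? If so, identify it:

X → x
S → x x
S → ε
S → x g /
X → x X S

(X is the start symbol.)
No direct left recursion

Direct left recursion occurs when N → N α for some non-terminal N (the right-hand side begins with the left-hand side itself).

X → x: starts with x
S → x x: starts with x
S → ε: starts with ε
S → x g /: starts with x
X → x X S: starts with x

No direct left recursion found.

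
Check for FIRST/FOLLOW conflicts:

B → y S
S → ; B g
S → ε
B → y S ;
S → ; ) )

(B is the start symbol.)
Yes. S → ';' B g with FOLLOW(S) on { ';' }; S → ';' ')' ')' with FOLLOW(S) on { ';' }

Nullable non-terminals: S.

S: nullable alternative(s) S → ε; FOLLOW(S) = { $, ';', 'g' }
  S → ; B g: FIRST \ {ε} = { ';' } — overlaps FOLLOW(S) on { ';' }: CONFLICT
  S → ε: FIRST \ {ε} = { } — this is the only nullable alternative, skip
  S → ; ) ): FIRST \ {ε} = { ';' } — overlaps FOLLOW(S) on { ';' }: CONFLICT

B has no nullable alternative, so no FIRST/FOLLOW check is needed there.

So the grammar has 2 FIRST/FOLLOW conflicts (marked CONFLICT above).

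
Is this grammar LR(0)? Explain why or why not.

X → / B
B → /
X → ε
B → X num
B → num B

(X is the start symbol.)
No. Shift-reduce conflict between [X → .] and [X → . / B]

A grammar is LR(0) if no state in the canonical LR(0) collection has:
  - both a shift item (dot before a terminal) and a complete item (shift-reduce conflict), or
  - two or more complete items (reduce-reduce conflict; the accept item [X' → X .] counts as a complete item here).

Augment with X' → X and build the canonical LR(0) collection (I0 = CLOSURE({[X' → . X]}), then GOTO on every symbol after a dot until no new states appear). It has 9 states:
  I0: { [X → . / B], [X → .], [X' → . X] }  — shift, reduce
  I1: { [B → . /], [B → . X num], [B → . num B], [X → . / B], [X → .], [X → / . B] }  — shift, reduce
  I2: { [X' → X .] }  — accept
  I3: { [B → . /], [B → . X num], [B → . num B], [B → / .], [X → . / B], [X → .], [X → / . B] }  — shift, 2 reduces
  I4: { [X → / B .] }  — reduce
  I5: { [B → X . num] }  — shift
  I6: { [B → . /], [B → . X num], [B → . num B], [B → num . B], [X → . / B], [X → .] }  — shift, reduce
  I7: { [B → num B .] }  — reduce
  I8: { [B → X num .] }  — reduce

Conflict in state I0:
  Shift-reduce conflict between [X → .] and [X → . / B]
So the grammar is NOT LR(0).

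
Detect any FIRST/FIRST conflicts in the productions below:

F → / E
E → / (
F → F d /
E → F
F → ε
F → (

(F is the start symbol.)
A FIRST/FIRST conflict occurs when two productions N → α and N → β for the same non-terminal have FIRST(α) ∩ FIRST(β) ≠ ∅ (with ε ∈ FIRST of a nullable right-hand side, so two nullable alternatives also conflict).

FIRST sets of the non-terminals at (or reachable through a nullable prefix from) the front of some alternative:
  FIRST(F) = { '(', '/', 'd', ε }

Productions for F:
  F → / E: FIRST = { '/' }
  F → F d /: FIRST = { '(', '/', 'd' }
  F → ε: FIRST = { ε }
  F → (: FIRST = { '(' }
Productions for E:
  E → / (: FIRST = { '/' }
  E → F: FIRST = { '(', '/', 'd', ε }

Conflict for F: F → / E and F → F d /
  Overlap: { '/' }
Conflict for F: F → F d / and F → (
  Overlap: { '(' }
Conflict for E: E → / ( and E → F
  Overlap: { '/' }

Answer: Yes. F → '/' E / F → F d '/' on { '/' }; F → F d '/' / F → '(' on { '(' }; E → '/' '(' / E → F on { '/' }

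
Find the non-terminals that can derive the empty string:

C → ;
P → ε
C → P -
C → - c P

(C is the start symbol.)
ε-productions: P → ε
So P is immediately nullable.
No further non-terminal can be added: every production for the remaining non-terminals contains a terminal or a non-nullable non-terminal.
Nullable = { 'P' }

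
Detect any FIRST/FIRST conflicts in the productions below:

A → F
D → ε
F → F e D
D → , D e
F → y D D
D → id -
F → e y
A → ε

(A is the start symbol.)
Yes. F → F e D / F → y D D on { 'y' }; F → F e D / F → e y on { 'e' }

A FIRST/FIRST conflict occurs when two productions N → α and N → β for the same non-terminal have FIRST(α) ∩ FIRST(β) ≠ ∅ (with ε ∈ FIRST of a nullable right-hand side, so two nullable alternatives also conflict).

FIRST sets of the non-terminals at (or reachable through a nullable prefix from) the front of some alternative:
  FIRST(F) = { 'e', 'y' }

Productions for A:
  A → F: FIRST = { 'e', 'y' }
  A → ε: FIRST = { ε }
Productions for D:
  D → ε: FIRST = { ε }
  D → , D e: FIRST = { ',' }
  D → id -: FIRST = { 'id' }
Productions for F:
  F → F e D: FIRST = { 'e', 'y' }
  F → y D D: FIRST = { 'y' }
  F → e y: FIRST = { 'e' }

Conflict for F: F → F e D and F → y D D
  Overlap: { 'y' }
Conflict for F: F → F e D and F → e y
  Overlap: { 'e' }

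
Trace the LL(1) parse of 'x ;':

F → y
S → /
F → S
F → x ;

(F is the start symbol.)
LL(1) parsing maintains a stack (initially the start symbol over $) and the input. At each step: if the stack top is a terminal, match it against the current input token; if it is a non-terminal N, replace it with the RHS of M[N, lookahead] (the unique production whose predict set contains the lookahead).

Stack is shown with the top on the left.

Stack  Input  Action
--------------------
F $    x ; $  output F → x ;
x ; $  x ; $  match 'x'
; $    ; $    match ';'
$      $      accept

The string is accepted.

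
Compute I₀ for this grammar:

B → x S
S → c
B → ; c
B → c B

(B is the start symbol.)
{ [B → . ; c], [B → . c B], [B → . x S], [B' → . B] }

First, augment the grammar with B' → B
I₀ = CLOSURE({ [B' → . B] }):
  [B' → . B] has the dot before B: add [B → . x S], [B → . ; c], [B → . c B]
No further items can be added.

I₀ = { [B → . ; c], [B → . c B], [B → . x S], [B' → . B] }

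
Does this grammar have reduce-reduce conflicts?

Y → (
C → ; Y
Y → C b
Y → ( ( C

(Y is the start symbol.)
Augment with Y' → Y and build the canonical LR(0) collection (I0 = CLOSURE({[Y' → . Y]}), then GOTO on every symbol after a dot until no new states appear). It has 9 states:
  I0: { [C → . ; Y], [Y → . ( ( C], [Y → . (], [Y → . C b], [Y' → . Y] }  — shift
  I1: { [Y → ( . ( C], [Y → ( .] }  — shift, reduce
  I2: { [C → . ; Y], [C → ; . Y], [Y → . ( ( C], [Y → . (], [Y → . C b] }  — shift
  I3: { [Y → C . b] }  — shift
  I4: { [Y' → Y .] }  — accept
  I5: { [Y → C b .] }  — reduce
  I6: { [C → ; Y .] }  — reduce
  I7: { [C → . ; Y], [Y → ( ( . C] }  — shift
  I8: { [Y → ( ( C .] }  — reduce

No state contains more than one complete item.

Answer: No reduce-reduce conflicts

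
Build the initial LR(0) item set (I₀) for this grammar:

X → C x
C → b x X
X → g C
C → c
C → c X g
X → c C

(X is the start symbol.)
First, augment the grammar with X' → X
I₀ = CLOSURE({ [X' → . X] }):
  [X' → . X] has the dot before X: add [X → . C x], [X → . g C], [X → . c C]
  [X → . C x] has the dot before C: add [C → . b x X], [C → . c], [C → . c X g]
No further items can be added.

I₀ = { [C → . b x X], [C → . c X g], [C → . c], [X → . C x], [X → . c C], [X → . g C], [X' → . X] }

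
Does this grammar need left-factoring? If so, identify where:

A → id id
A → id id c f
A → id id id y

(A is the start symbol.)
Left-factoring is needed when two productions for the same non-terminal
share a common prefix on the right-hand side.

Productions for A:
  A → id id
  A → id id c f
  A → id id id y

Found common prefix 'id id' in productions for A

Answer: Yes, A has productions with common prefix 'id id'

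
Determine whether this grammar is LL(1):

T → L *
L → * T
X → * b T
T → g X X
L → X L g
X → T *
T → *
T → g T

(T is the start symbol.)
Relevant sets:
  FIRST(L) = { '*', 'g' }
  FIRST(X) = { '*', 'g' }
  FIRST(T) = { '*', 'g' }

For T:
  PREDICT(T → L '*') = { '*', 'g' }
  PREDICT(T → g X X) = { 'g' }
  PREDICT(T → '*') = { '*' }
  PREDICT(T → g T) = { 'g' }
For L:
  PREDICT(L → '*' T) = { '*' }
  PREDICT(L → X L g) = { '*', 'g' }
For X:
  PREDICT(X → '*' b T) = { '*' }
  PREDICT(X → T '*') = { '*', 'g' }

Conflict found: Predict set conflict for T: { 'g' }
The grammar is NOT LL(1).

Answer: No. Predict set conflict for T: { 'g' }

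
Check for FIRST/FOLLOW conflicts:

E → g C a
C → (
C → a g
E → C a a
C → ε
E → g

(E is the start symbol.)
A FIRST/FOLLOW conflict occurs when a non-terminal N has a nullable alternative N → β (β ⇒* ε) and another alternative N → α with FIRST(α) ∩ FOLLOW(N) ≠ ∅: on such a lookahead the parser cannot decide between expanding α and letting N vanish via β.

Nullable non-terminals: C.

C: nullable alternative(s) C → ε; FOLLOW(C) = { 'a' }
  C → (: FIRST \ {ε} = { '(' } — disjoint from FOLLOW(C)
  C → a g: FIRST \ {ε} = { 'a' } — overlaps FOLLOW(C) on { 'a' }: CONFLICT
  C → ε: FIRST \ {ε} = { } — this is the only nullable alternative, skip

E has no nullable alternative, so no FIRST/FOLLOW check is needed there.

So the grammar has 1 FIRST/FOLLOW conflict (marked CONFLICT above).

Answer: Yes. C → a g with FOLLOW(C) on { 'a' }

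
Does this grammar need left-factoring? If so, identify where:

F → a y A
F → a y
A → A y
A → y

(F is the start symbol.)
Yes, F has productions with common prefix 'a y'

Left-factoring is needed when two productions for the same non-terminal
share a common prefix on the right-hand side.

Productions for F:
  F → a y A
  F → a y
Productions for A:
  A → A y
  A → y

Found common prefix 'a y' in productions for F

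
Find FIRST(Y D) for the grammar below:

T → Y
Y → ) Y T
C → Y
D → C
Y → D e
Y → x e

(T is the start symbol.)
FIRST sets of the non-terminals involved (from the grammar, by fixed-point iteration):
  FIRST(Y) = { ')', 'x' }

To compute FIRST(Y D), process the symbols left to right:
Symbol Y is a non-terminal. Add FIRST(Y) \ {ε} = { ')', 'x' }
Y is not nullable (ε ∉ FIRST(Y)), so stop here.
FIRST(Y D) = { ')', 'x' }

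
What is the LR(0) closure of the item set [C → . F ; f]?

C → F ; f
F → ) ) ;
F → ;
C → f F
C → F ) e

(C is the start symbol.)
Start with: [C → . F ; f]
  [C → . F ; f] has the dot before F: add [F → . ) ) ;], [F → . ;]
No further items can be added.

CLOSURE = { [C → . F ; f], [F → . ) ) ;], [F → . ;] }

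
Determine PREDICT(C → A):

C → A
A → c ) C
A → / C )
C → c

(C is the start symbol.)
{ '/', 'c' }

PREDICT(C → A) = (FIRST(RHS) \ {ε}) ∪ (FOLLOW(C) if ε ∈ FIRST(RHS), i.e. RHS ⇒* ε)
FIRST(A) = { '/', 'c' }
FIRST(A) = { '/', 'c' }
ε ∉ FIRST(A), so FOLLOW(C) is not added.
PREDICT(C → A) = { '/', 'c' }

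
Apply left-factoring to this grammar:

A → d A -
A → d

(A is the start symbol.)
A → d A'
A' → A -
A' → ε

Left-factoring transforms A → αβ₁ | αβ₂ into A → αA' and A' → β₁ | β₂
(α is the longest common prefix among the alternatives). Repeat until
no nonterminal has two alternatives with a common prefix.

Round 1: A has alternatives sharing prefix 'd'. Introduce A': A → d A'
  Add: A' → A -
  Add: A' → ε

No remaining common prefixes — done.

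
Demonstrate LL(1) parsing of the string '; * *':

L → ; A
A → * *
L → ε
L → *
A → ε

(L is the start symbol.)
LL(1) parsing maintains a stack (initially the start symbol over $) and the input. At each step: if the stack top is a terminal, match it against the current input token; if it is a non-terminal N, replace it with the RHS of M[N, lookahead] (the unique production whose predict set contains the lookahead).

Stack is shown with the top on the left.

Stack  Input    Action
----------------------
L $    ; * * $  output L → ; A
; A $  ; * * $  match ';'
A $    * * $    output A → * *
* * $  * * $    match '*'
* $    * $      match '*'
$      $        accept

The string is accepted.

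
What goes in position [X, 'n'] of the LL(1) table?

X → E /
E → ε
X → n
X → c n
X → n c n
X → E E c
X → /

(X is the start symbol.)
X → n, X → n c n

To find M[X, 'n'], we find productions for X where 'n' is in the predict set (PREDICT(N → α) = (FIRST(α) \ {ε}) ∪ (FOLLOW(N) if α ⇒* ε)).

Relevant sets:
  FIRST(E) = { ε }

X → E /: PREDICT = { '/' }
X → n: PREDICT = { 'n' }
  'n' is in predict set, so this production goes in M[X, 'n']
X → c n: PREDICT = { 'c' }
X → n c n: PREDICT = { 'n' }
  'n' is in predict set, so this production goes in M[X, 'n']
X → E E c: PREDICT = { 'c' }
X → /: PREDICT = { '/' }

M[X, 'n'] = X → n, X → n c n  (a multiply-defined cell — the grammar is not LL(1))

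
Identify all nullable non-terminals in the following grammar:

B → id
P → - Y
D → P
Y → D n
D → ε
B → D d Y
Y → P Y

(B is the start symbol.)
{ 'D' }

ε-productions: D → ε
So D is immediately nullable.
No further non-terminal can be added: every production for the remaining non-terminals contains a terminal or a non-nullable non-terminal.
Nullable = { 'D' }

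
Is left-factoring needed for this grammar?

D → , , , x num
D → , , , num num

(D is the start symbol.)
Yes, D has productions with common prefix ', , ,'

Left-factoring is needed when two productions for the same non-terminal
share a common prefix on the right-hand side.

Productions for D:
  D → , , , x num
  D → , , , num num

Found common prefix ', , ,' in productions for D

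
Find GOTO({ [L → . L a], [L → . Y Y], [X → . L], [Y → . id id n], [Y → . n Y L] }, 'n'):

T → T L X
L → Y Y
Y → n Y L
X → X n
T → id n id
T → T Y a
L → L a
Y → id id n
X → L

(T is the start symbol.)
{ [Y → . id id n], [Y → . n Y L], [Y → n . Y L] }

GOTO(I, 'n') = CLOSURE({ [A → αX.β] : [A → α.Xβ] ∈ I, X = 'n' })

Items with dot before 'n', with the dot advanced:
  [Y → . n Y L] → [Y → n . Y L]
Closure of the advanced items:
  [Y → n . Y L] has the dot before Y: add [Y → . n Y L], [Y → . id id n]

GOTO = { [Y → . id id n], [Y → . n Y L], [Y → n . Y L] }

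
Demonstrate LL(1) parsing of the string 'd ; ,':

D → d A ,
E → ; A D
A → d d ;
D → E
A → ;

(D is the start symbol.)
Stack is shown with the top on the left.

Stack    Input    Action
------------------------
D $      d ; , $  output D → d A ,
d A , $  d ; , $  match 'd'
A , $    ; , $    output A → ;
; , $    ; , $    match ';'
, $      , $      match ','
$        $        accept

The string is accepted.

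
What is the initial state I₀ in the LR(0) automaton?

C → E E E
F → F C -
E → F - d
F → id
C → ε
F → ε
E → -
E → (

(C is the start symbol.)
{ [C → . E E E], [C → .], [C' → . C], [E → . (], [E → . -], [E → . F - d], [F → . F C -], [F → . id], [F → .] }

First, augment the grammar with C' → C
I₀ = CLOSURE({ [C' → . C] }):
  [C' → . C] has the dot before C: add [C → . E E E], [C → .]
  [C → . E E E] has the dot before E: add [E → . F - d], [E → . -], [E → . (]
  [E → . F - d] has the dot before F: add [F → . F C -], [F → . id], [F → .]
No further items can be added.

I₀ = { [C → . E E E], [C → .], [C' → . C], [E → . (], [E → . -], [E → . F - d], [F → . F C -], [F → . id], [F → .] }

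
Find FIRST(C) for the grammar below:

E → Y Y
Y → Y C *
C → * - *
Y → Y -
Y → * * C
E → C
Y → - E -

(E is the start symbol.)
To compute FIRST(C), examine every production with C on the left-hand side, reading each right-hand side left to right until a non-nullable symbol is reached.

From C → * - *:
  - '*' is a terminal: add '*' and stop

Collecting: FIRST(C) = { '*' }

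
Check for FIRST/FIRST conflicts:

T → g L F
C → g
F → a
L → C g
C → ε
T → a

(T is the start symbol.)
A FIRST/FIRST conflict occurs when two productions N → α and N → β for the same non-terminal have FIRST(α) ∩ FIRST(β) ≠ ∅ (with ε ∈ FIRST of a nullable right-hand side, so two nullable alternatives also conflict).

Productions for T:
  T → g L F: FIRST = { 'g' }
  T → a: FIRST = { 'a' }
Productions for C:
  C → g: FIRST = { 'g' }
  C → ε: FIRST = { ε }
F, L have only one production, so no FIRST/FIRST conflict is possible there.

All alternatives of each non-terminal have pairwise disjoint FIRST sets.

Answer: No FIRST/FIRST conflicts.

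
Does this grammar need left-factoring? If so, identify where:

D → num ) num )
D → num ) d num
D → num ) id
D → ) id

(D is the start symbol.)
Left-factoring is needed when two productions for the same non-terminal
share a common prefix on the right-hand side.

Productions for D:
  D → num ) num )
  D → num ) d num
  D → num ) id
  D → ) id

Found common prefix 'num )' in productions for D

Answer: Yes, D has productions with common prefix 'num )'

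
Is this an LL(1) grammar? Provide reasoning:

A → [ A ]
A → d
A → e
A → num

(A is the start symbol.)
Yes, the grammar is LL(1).

A grammar is LL(1) if for each non-terminal N with multiple productions, the predict sets of those productions are pairwise disjoint, where PREDICT(N → α) = (FIRST(α) \ {ε}) ∪ (FOLLOW(N) if α ⇒* ε).

For A:
  PREDICT(A → '[' A ']') = { '[' }
  PREDICT(A → d) = { 'd' }
  PREDICT(A → e) = { 'e' }
  PREDICT(A → num) = { 'num' }

All predict sets are disjoint. The grammar IS LL(1).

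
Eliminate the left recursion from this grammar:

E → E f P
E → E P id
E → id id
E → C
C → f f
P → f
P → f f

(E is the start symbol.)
E is directly left-recursive. The standard transformation for
  A → A α₁ | ... | A α_m | β₁ | ... | β_n
is
  A  → β₁ A' | ... | β_n A'
  A' → α₁ A' | ... | α_m A' | ε

E → id id becomes E → id id E'
E → C becomes E → C E'
E → E f P becomes E' → f P E'
E → E P id becomes E' → P id E'
Add E' → ε

Productions for other non-terminals are unchanged:
  C → f f
  P → f
  P → f f

Resulting grammar:
E → id id E'
E → C E'
E' → f P E'
E' → P id E'
E' → ε
C → f f
P → f
P → f f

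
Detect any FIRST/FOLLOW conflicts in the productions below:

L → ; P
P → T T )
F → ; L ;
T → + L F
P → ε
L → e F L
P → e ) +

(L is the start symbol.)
No FIRST/FOLLOW conflicts.

Nullable non-terminals: P.
FIRST sets used below: FIRST(T) = { '+' }

P: nullable alternative(s) P → ε; FOLLOW(P) = { $, ';' }
  P → T T ): FIRST \ {ε} = { '+' } — disjoint from FOLLOW(P)
  P → ε: FIRST \ {ε} = { } — this is the only nullable alternative, skip
  P → e ) +: FIRST \ {ε} = { 'e' } — disjoint from FOLLOW(P)

F, L, T have no nullable alternative, so no FIRST/FOLLOW check is needed there.

No FIRST/FOLLOW conflicts found.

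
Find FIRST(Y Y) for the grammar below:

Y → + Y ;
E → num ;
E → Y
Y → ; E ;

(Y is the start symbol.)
{ '+', ';' }

FIRST sets of the non-terminals involved (from the grammar, by fixed-point iteration):
  FIRST(Y) = { '+', ';' }

To compute FIRST(Y Y), process the symbols left to right:
Symbol Y is a non-terminal. Add FIRST(Y) \ {ε} = { '+', ';' }
Y is not nullable (ε ∉ FIRST(Y)), so stop here.
FIRST(Y Y) = { '+', ';' }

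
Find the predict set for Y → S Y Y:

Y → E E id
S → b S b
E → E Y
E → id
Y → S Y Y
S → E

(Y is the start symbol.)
{ 'b', 'id' }

PREDICT(Y → S Y Y) = (FIRST(RHS) \ {ε}) ∪ (FOLLOW(Y) if ε ∈ FIRST(RHS), i.e. RHS ⇒* ε)
FIRST(S) = { 'b', 'id' }
FIRST(S Y Y) = { 'b', 'id' }
ε ∉ FIRST(S Y Y), so FOLLOW(Y) is not added.
PREDICT(Y → S Y Y) = { 'b', 'id' }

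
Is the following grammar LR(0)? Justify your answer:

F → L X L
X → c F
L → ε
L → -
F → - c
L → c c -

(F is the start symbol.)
No. Shift-reduce conflict between [L → .] and [F → . - c]

A grammar is LR(0) if no state in the canonical LR(0) collection has:
  - both a shift item (dot before a terminal) and a complete item (shift-reduce conflict), or
  - two or more complete items (reduce-reduce conflict; the accept item [F' → F .] counts as a complete item here).

Augment with F' → F and build the canonical LR(0) collection (I0 = CLOSURE({[F' → . F]}), then GOTO on every symbol after a dot until no new states appear). It has 13 states:
  I0: { [F → . - c], [F → . L X L], [F' → . F], [L → . -], [L → . c c -], [L → .] }  — shift, reduce
  I1: { [F → - . c], [L → - .] }  — shift, reduce
  I2: { [F' → F .] }  — accept
  I3: { [F → L . X L], [X → . c F] }  — shift
  I4: { [L → c . c -] }  — shift
  I5: { [L → c c . -] }  — shift
  I6: { [L → c c - .] }  — reduce
  I7: { [F → L X . L], [L → . -], [L → . c c -], [L → .] }  — shift, reduce
  I8: { [F → . - c], [F → . L X L], [L → . -], [L → . c c -], [L → .], [X → c . F] }  — shift, reduce
  I9: { [X → c F .] }  — reduce
  I10: { [L → - .] }  — reduce
  I11: { [F → L X L .] }  — reduce
  I12: { [F → - c .] }  — reduce

Conflict in state I0:
  Shift-reduce conflict between [L → .] and [F → . - c]
So the grammar is NOT LR(0).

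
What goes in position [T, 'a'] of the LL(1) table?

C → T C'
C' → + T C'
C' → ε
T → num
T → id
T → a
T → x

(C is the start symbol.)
To find M[T, 'a'], we find productions for T where 'a' is in the predict set (PREDICT(N → α) = (FIRST(α) \ {ε}) ∪ (FOLLOW(N) if α ⇒* ε)).

T → num: PREDICT = { 'num' }
T → id: PREDICT = { 'id' }
T → a: PREDICT = { 'a' }
  'a' is in predict set, so this production goes in M[T, 'a']
T → x: PREDICT = { 'x' }

M[T, 'a'] = T → a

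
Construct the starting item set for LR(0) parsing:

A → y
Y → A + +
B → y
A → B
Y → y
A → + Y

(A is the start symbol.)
{ [A → . + Y], [A → . B], [A → . y], [A' → . A], [B → . y] }

First, augment the grammar with A' → A
I₀ = CLOSURE({ [A' → . A] }):
  [A' → . A] has the dot before A: add [A → . y], [A → . B], [A → . + Y]
  [A → . B] has the dot before B: add [B → . y]
No further items can be added.

I₀ = { [A → . + Y], [A → . B], [A → . y], [A' → . A], [B → . y] }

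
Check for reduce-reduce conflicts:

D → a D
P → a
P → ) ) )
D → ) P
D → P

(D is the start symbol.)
A reduce-reduce conflict occurs when an LR(0) state has two complete items [A → α .] and [B → β .] — both call for a reduction, and with no lookahead the parser cannot choose between them.

Augment with D' → D and build the canonical LR(0) collection (I0 = CLOSURE({[D' → . D]}), then GOTO on every symbol after a dot until no new states appear). It has 11 states:
  I0: { [D → . ) P], [D → . P], [D → . a D], [D' → . D], [P → . ) ) )], [P → . a] }  — shift
  I1: { [D → ) . P], [P → ) . ) )], [P → . ) ) )], [P → . a] }  — shift
  I2: { [D' → D .] }  — accept
  I3: { [D → P .] }  — reduce
  I4: { [D → . ) P], [D → . P], [D → . a D], [D → a . D], [P → . ) ) )], [P → . a], [P → a .] }  — shift, reduce
  I5: { [D → a D .] }  — reduce
  I6: { [P → ) ) . )], [P → ) . ) )] }  — shift
  I7: { [D → ) P .] }  — reduce
  I8: { [P → a .] }  — reduce
  I9: { [P → ) ) ) .], [P → ) ) . )] }  — shift, reduce
  I10: { [P → ) ) ) .] }  — reduce

No state contains more than one complete item.

Answer: No reduce-reduce conflicts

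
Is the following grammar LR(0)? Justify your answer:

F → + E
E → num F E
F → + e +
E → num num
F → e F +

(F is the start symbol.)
Yes, the grammar is LR(0)

A grammar is LR(0) if no state in the canonical LR(0) collection has:
  - both a shift item (dot before a terminal) and a complete item (shift-reduce conflict), or
  - two or more complete items (reduce-reduce conflict; the accept item [F' → F .] counts as a complete item here).

Augment with F' → F and build the canonical LR(0) collection (I0 = CLOSURE({[F' → . F]}), then GOTO on every symbol after a dot until no new states appear). It has 13 states:
  I0: { [F → . + E], [F → . + e +], [F → . e F +], [F' → . F] }  — shift
  I1: { [E → . num F E], [E → . num num], [F → + . E], [F → + . e +] }  — shift
  I2: { [F' → F .] }  — accept
  I3: { [F → . + E], [F → . + e +], [F → . e F +], [F → e . F +] }  — shift
  I4: { [F → e F . +] }  — shift
  I5: { [F → e F + .] }  — reduce
  I6: { [F → + E .] }  — reduce
  I7: { [F → + e . +] }  — shift
  I8: { [E → num . F E], [E → num . num], [F → . + E], [F → . + e +], [F → . e F +] }  — shift
  I9: { [E → . num F E], [E → . num num], [E → num F . E] }  — shift
  I10: { [E → num num .] }  — reduce
  I11: { [E → num F E .] }  — reduce
  I12: { [F → + e + .] }  — reduce

Every state is either a pure shift/goto state or contains exactly one complete item and nothing to shift — no conflicts. The grammar is LR(0).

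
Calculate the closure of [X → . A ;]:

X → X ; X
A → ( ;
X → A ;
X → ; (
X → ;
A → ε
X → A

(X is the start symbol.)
{ [A → . ( ;], [A → .], [X → . A ;] }

To compute CLOSURE, for each item [A → α.Bβ] where B is a non-terminal, add [B → .γ] for all productions B → γ; repeat for the newly added items until nothing changes.

Start with: [X → . A ;]
  [X → . A ;] has the dot before A: add [A → . ( ;], [A → .]
No further items can be added.

CLOSURE = { [A → . ( ;], [A → .], [X → . A ;] }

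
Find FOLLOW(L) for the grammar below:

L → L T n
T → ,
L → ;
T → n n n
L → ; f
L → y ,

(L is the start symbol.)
{ $, ',', 'n' }

To compute FOLLOW(L), find every occurrence of L on a right-hand side N → α L β: add FIRST(β) \ {ε}, and if β is empty or nullable also add FOLLOW(N). Iterate to a fixed point.

L is the start symbol, so $ ∈ FOLLOW(L).
In L → L T n: L is followed by T n, add FIRST(T n) \ {ε} = { ',', 'n' }

Taking the union: FOLLOW(L) = { $, ',', 'n' }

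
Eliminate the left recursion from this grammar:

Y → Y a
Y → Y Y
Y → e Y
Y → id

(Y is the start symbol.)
Y → e Y Y'
Y → id Y'
Y' → a Y'
Y' → Y Y'
Y' → ε

Y is directly left-recursive. The standard transformation for
  A → A α₁ | ... | A α_m | β₁ | ... | β_n
is
  A  → β₁ A' | ... | β_n A'
  A' → α₁ A' | ... | α_m A' | ε

Y → e Y becomes Y → e Y Y'
Y → id becomes Y → id Y'
Y → Y a becomes Y' → a Y'
Y → Y Y becomes Y' → Y Y'
Add Y' → ε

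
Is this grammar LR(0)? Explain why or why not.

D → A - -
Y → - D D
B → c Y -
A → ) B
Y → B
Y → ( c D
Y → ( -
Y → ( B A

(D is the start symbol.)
Augment with D' → D and build the canonical LR(0) collection (I0 = CLOSURE({[D' → . D]}), then GOTO on every symbol after a dot until no new states appear). It has 20 states:
  I0: { [A → . ) B], [D → . A - -], [D' → . D] }  — shift
  I1: { [A → ) . B], [B → . c Y -] }  — shift
  I2: { [D → A . - -] }  — shift
  I3: { [D' → D .] }  — accept
  I4: { [D → A - . -] }  — shift
  I5: { [D → A - - .] }  — reduce
  I6: { [A → ) B .] }  — reduce
  I7: { [B → . c Y -], [B → c . Y -], [Y → . ( -], [Y → . ( B A], [Y → . ( c D], [Y → . - D D], [Y → . B] }  — shift
  I8: { [B → . c Y -], [Y → ( . -], [Y → ( . B A], [Y → ( . c D] }  — shift
  I9: { [A → . ) B], [D → . A - -], [Y → - . D D] }  — shift
  I10: { [Y → B .] }  — reduce
  I11: { [B → c Y . -] }  — shift
  I12: { [B → c Y - .] }  — reduce
  I13: { [A → . ) B], [D → . A - -], [Y → - D . D] }  — shift
  I14: { [Y → - D D .] }  — reduce
  I15: { [Y → ( - .] }  — reduce
  I16: { [A → . ) B], [Y → ( B . A] }  — shift
  I17: { [A → . ) B], [B → . c Y -], [B → c . Y -], [D → . A - -], [Y → ( c . D], [Y → . ( -], [Y → . ( B A], [Y → . ( c D], [Y → . - D D], [Y → . B] }  — shift
  I18: { [Y → ( c D .] }  — reduce
  I19: { [Y → ( B A .] }  — reduce

Every state is either a pure shift/goto state or contains exactly one complete item and nothing to shift — no conflicts. The grammar is LR(0).

Answer: Yes, the grammar is LR(0)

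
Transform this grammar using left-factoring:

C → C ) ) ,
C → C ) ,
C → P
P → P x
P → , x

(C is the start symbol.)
C → C ) C'
C' → ) ,
C' → ,
C → P
P → P x
P → , x

Left-factoring transforms A → αβ₁ | αβ₂ into A → αA' and A' → β₁ | β₂
(α is the longest common prefix among the alternatives). Repeat until
no nonterminal has two alternatives with a common prefix.

Round 1: C has alternatives sharing prefix 'C )'. Introduce C': C → C ) C'
  Add: C' → ) ,
  Add: C' → ,

No remaining common prefixes — done.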